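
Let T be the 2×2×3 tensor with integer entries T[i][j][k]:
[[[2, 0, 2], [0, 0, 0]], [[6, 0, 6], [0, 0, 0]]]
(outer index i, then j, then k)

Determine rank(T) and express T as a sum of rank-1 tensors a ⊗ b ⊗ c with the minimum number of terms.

rank(T) = 1

Lower bound: T ≠ 0 (e.g. T[0,0,0] = 2), so rank(T) ≥ 1.
Upper bound: the mode-1 fibre T[:,0,0] = [2, 6] gives a = [1, 3] (primitive direction); the mode-2 fibre T[0,:,0] = [2, 0] gives b = [1, 0]; then c[k] = T[0,0,k] / (a[0]·b[0]) = [2, 0, 2] / 1 = [2, 0, 2].
Expanding [1, 3] ⊗ [1, 0] ⊗ [2, 0, 2] reproduces all 12 entries of T, so T = [1, 3] ⊗ [1, 0] ⊗ [2, 0, 2] and rank(T) ≤ 1.
These bounds meet, so rank(T) = 1.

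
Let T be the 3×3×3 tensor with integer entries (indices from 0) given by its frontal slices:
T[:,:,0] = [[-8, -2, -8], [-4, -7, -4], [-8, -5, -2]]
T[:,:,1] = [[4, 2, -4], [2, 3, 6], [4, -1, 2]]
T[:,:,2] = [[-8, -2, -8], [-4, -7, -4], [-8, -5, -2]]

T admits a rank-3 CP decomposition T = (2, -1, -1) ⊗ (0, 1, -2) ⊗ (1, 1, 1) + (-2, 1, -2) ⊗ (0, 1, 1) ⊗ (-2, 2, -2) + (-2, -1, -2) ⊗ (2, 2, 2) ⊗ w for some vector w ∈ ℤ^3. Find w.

Subtract the known terms from T to get the rank-1 residual R = (-2, -1, -2) ⊗ (2, 2, 2) ⊗ w, so R[i,j,k] = a[i]·b[j]·w[k]. Pick indices with nonzero a[0]·b[0] = (-2)·(2) = -4. Only the fibre through (0,0,·) is needed: R[0,0,:] = T[0,0,:] − Σₗ aₗ[0]bₗ[0]cₗ = [-8, 4, -8] − (2)·(0)·(1, 1, 1) − (-2)·(0)·(-2, 2, -2) = [-8, 4, -8]. Then w[k] = R[0,0,k] / -4 for each k, giving w = [-8, 4, -8] / -4 = (2, -1, 2).

w = (2, -1, 2)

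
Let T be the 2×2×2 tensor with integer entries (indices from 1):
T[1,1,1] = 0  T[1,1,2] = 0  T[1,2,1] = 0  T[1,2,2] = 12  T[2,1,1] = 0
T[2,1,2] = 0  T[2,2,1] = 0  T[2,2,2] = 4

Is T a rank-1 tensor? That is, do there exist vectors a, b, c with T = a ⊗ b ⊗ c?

If T = a ⊗ b ⊗ c then every fibre of T is a multiple of the corresponding factor, so read the factors off the fibres through the nonzero entry T[1,2,2] = 12.
The mode-1 fibre T[:,2,2] = [12, 4] gives a = [3, 1] (primitive direction); the mode-2 fibre T[1,:,2] = [0, 12] gives b = [0, 1]; then c[k] = T[1,2,k] / (a[1]·b[2]) = [0, 12] / 3 = [0, 4].
Expanding [3, 1] ⊗ [0, 1] ⊗ [0, 4] reproduces all 8 entries of T, so T = [3, 1] ⊗ [0, 1] ⊗ [0, 4] and rank(T) ≤ 1.
Equivalently every frontal slice T[:,:,k] is c[k] times the rank-1 matrix [3, 1] ⊗ [0, 1]. So T has rank 1 (it is nonzero).

Yes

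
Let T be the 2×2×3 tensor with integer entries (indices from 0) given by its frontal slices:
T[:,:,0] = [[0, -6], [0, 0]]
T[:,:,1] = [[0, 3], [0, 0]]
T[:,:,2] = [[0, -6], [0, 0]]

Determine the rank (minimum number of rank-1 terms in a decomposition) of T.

Lower bound: T ≠ 0 (e.g. T[0,1,0] = -6), so rank(T) ≥ 1.
Upper bound: the mode-1 fibre T[:,1,0] = [-6, 0] gives a = (1, 0) (primitive direction); the mode-2 fibre T[0,:,0] = [0, -6] gives b = (0, 1); then c[k] = T[0,1,k] / (a[0]·b[1]) = [-6, 3, -6] / 1 = (-6, 3, -6).
Expanding (1, 0) ⊗ (0, 1) ⊗ (-6, 3, -6) reproduces all 12 entries of T, so T = (1, 0) ⊗ (0, 1) ⊗ (-6, 3, -6) and rank(T) ≤ 1.
These bounds meet, so rank(T) = 1.

1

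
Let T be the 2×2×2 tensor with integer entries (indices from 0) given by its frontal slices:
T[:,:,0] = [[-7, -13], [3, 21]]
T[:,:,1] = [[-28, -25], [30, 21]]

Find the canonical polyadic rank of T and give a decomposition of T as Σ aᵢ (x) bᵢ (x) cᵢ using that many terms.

rank(T) = 2

Lower bound: the mode-3 unfolding of T (rows indexed by k, columns by (i,j) = (0,0), (0,1), (1,0), (1,1)) is [[-7, -13, 3, 21], [-28, -25, 30, 21]].
There the 2×2 minor on rows k ∈ {0, 1}, columns (i,j) ∈ {(0,0), (0,1)} is det [[-7, -13], [-28, -25]] = -189 ≠ 0, so this unfolding has rank ≥ 2; CP rank is at least every unfolding rank, so rank(T) ≥ 2. (Unfolding ranks only ever bound the CP rank from below — rank(T) can be strictly larger than all of them — so the matching upper bound has to come from an explicit 2-term decomposition.)
Upper bound — finding two terms. Write S_k = T[:,:,k] for the frontal slices: S₀ = [[-7, -13], [3, 21]], S₁ = [[-28, -25], [30, 21]].
If T = a₁ (x) b₁ (x) c₁ + a₂ (x) b₂ (x) c₂ then each S_k = c₁[k]·a₁b₁ᵀ + c₂[k]·a₂b₂ᵀ. S₀ and S₁ are linearly independent, so a₁b₁ᵀ and a₂b₂ᵀ must span the same plane of matrices: they are the rank-1 matrices of the form x·S₀ + y·S₁.
det(x·S₀ + y·S₁) is −108·x² − 270·xy + 162·y² = (-54)·(x + 3·y)(2·x − y), vanishing at (x:y) = (3:-1) and (1:2).
M₁ = 3·S₀ − S₁ = [[7, -14], [-21, 42]] = 7·[1, -3][1, -2]ᵀ and M₂ = S₀ + 2·S₁ = [[-63, -63], [63, 63]] = (-63)·[1, -1][1, 1]ᵀ, so take a₁ = [1, -3], b₁ = [1, -2], a₂ = [1, -1], b₂ = [1, 1].
Each slice is an integer combination of E₁ = a₁b₁ᵀ and E₂ = a₂b₂ᵀ: S₀ = 2·E₁ − 9·E₂, S₁ = −E₁ − 27·E₂; reading off coefficients, c₁ = [2, -1] and c₂ = [-9, -27].
Hence T = [1, -3] (x) [1, -2] (x) [2, -1] + [1, -1] (x) [1, 1] (x) [-9, -27], so rank(T) ≤ 2.
These bounds meet, so rank(T) = 2.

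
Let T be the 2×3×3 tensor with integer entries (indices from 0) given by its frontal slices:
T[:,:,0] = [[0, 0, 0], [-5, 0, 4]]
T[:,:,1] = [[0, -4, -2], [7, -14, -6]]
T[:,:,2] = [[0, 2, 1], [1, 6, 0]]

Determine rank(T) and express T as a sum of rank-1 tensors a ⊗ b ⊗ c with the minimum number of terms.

Lower bound: the mode-3 unfolding of T (rows indexed by k, columns by (i,j) = (0,0), (0,1), (0,2), (1,0), (1,1), (1,2)) is [[0, 0, 0, -5, 0, 4], [0, -4, -2, 7, -14, -6], [0, 2, 1, 1, 6, 0]].
There the 3×3 minor on rows k ∈ {0, 1, 2}, columns (i,j) ∈ {(0,1), (1,0), (1,1)} is det [[0, -5, 0], [-4, 7, -14], [2, 1, 6]] = 20 ≠ 0, so this unfolding has rank ≥ 3; CP rank is at least every unfolding rank, so rank(T) ≥ 3. (Flattening ranks never certify an upper bound on CP rank; for that we must actually write T with 3 rank-1 terms.)
Upper bound: T is a sum of 3 rank-1 terms, T = (0, 1) ⊗ (1, 2, -2) ⊗ (-1, -1, 1) + (0, 1) ⊗ (2, -1, -1) ⊗ (-2, 4, 0) + (1, 2) ⊗ (0, 2, 1) ⊗ (0, -2, 1) (written with every a and b primitive with positive leading entry and the scale carried by c; CP decompositions are not unique, and this one is verified by expanding entrywise), so rank(T) ≤ 3.
These bounds meet, so rank(T) = 3.
Check entry T[0,1,2] = 2: (0)·(2)·(1) + (0)·(-1)·(0) + (1)·(2)·(1) = 2.

rank(T) = 3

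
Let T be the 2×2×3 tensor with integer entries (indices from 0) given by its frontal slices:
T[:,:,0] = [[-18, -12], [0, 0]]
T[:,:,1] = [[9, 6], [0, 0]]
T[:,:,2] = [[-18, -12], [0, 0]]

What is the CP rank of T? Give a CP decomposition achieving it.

rank(T) = 1

Lower bound: T ≠ 0 (e.g. T[0,0,0] = -18), so rank(T) ≥ 1.
Upper bound: if T = a (x) b (x) c then every fibre of T is a multiple of the corresponding factor, so read the factors off the fibres through the nonzero entry T[0,0,0] = -18.
The mode-1 fibre T[:,0,0] = [-18, 0] gives a = [1, 0] (primitive direction); the mode-2 fibre T[0,:,0] = [-18, -12] gives b = [3, 2]; then c[k] = T[0,0,k] / (a[0]·b[0]) = [-18, 9, -18] / 3 = [-6, 3, -6].
Expanding [1, 0] (x) [3, 2] (x) [-6, 3, -6] reproduces all 12 entries of T, so T = [1, 0] (x) [3, 2] (x) [-6, 3, -6] and rank(T) ≤ 1.
These bounds meet, so rank(T) = 1.
Check entry T[1,1,2] = 0: (0)·(2)·(-6) = 0.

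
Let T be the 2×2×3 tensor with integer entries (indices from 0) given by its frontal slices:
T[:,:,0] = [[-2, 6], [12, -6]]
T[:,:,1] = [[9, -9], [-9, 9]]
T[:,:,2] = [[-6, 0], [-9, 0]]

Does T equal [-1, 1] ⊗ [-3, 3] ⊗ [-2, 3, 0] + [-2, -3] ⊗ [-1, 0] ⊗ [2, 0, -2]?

Reconstruct entry (0,0,2) from the claimed factors: Σₗ aₗ[0]bₗ[0]cₗ[2] = (-1)·(-3)·(0) + (-2)·(-1)·(-2) = -4, but T[0,0,2] = -6. The claim is false.

No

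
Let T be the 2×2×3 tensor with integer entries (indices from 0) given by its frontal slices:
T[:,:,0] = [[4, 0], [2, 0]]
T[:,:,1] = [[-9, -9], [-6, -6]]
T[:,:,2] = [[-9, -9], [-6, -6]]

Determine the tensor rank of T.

2

Lower bound: the mode-3 unfolding of T (rows indexed by k, columns by (i,j) = (0,0), (0,1), (1,0), (1,1)) is [[4, 0, 2, 0], [-9, -9, -6, -6], [-9, -9, -6, -6]].
There the 2×2 minor on rows k ∈ {0, 1}, columns (i,j) ∈ {(0,0), (0,1)} is det [[4, 0], [-9, -9]] = -36 ≠ 0, so this unfolding has rank ≥ 2; CP rank is at least every unfolding rank, so rank(T) ≥ 2. (Flattening ranks never certify an upper bound on CP rank; for that we must actually write T with 2 rank-1 terms.)
Upper bound — finding two terms. Write S_k = T[:,:,k] for the frontal slices: S₀ = [[4, 0], [2, 0]], S₁ = [[-9, -9], [-6, -6]], S₂ = [[-9, -9], [-6, -6]].
If T = a₁ ⊗ b₁ ⊗ c₁ + a₂ ⊗ b₂ ⊗ c₂ then each S_k = c₁[k]·a₁b₁ᵀ + c₂[k]·a₂b₂ᵀ. S₀ and S₁ are linearly independent, so a₁b₁ᵀ and a₂b₂ᵀ must span the same plane of matrices: they are the rank-1 matrices of the form x·S₀ + y·S₁.
det(x·S₀ + y·S₁) is −6·xy = (-6)·(y)(x), vanishing at (x:y) = (1:0) and (0:1).
M₁ = S₀ = [[4, 0], [2, 0]] = 2·[2, 1][1, 0]ᵀ and M₂ = S₁ = [[-9, -9], [-6, -6]] = (-3)·[3, 2][1, 1]ᵀ, so take a₁ = [2, 1], b₁ = [1, 0], a₂ = [3, 2], b₂ = [1, 1].
Each slice is an integer combination of E₁ = a₁b₁ᵀ and E₂ = a₂b₂ᵀ: S₀ = 2·E₁, S₁ = −3·E₂, S₂ = −3·E₂; reading off coefficients, c₁ = [2, 0, 0] and c₂ = [0, -3, -3].
Hence T = [2, 1] ⊗ [1, 0] ⊗ [2, 0, 0] + [3, 2] ⊗ [1, 1] ⊗ [0, -3, -3], so rank(T) ≤ 2.
These bounds meet, so rank(T) = 2.
Check entry T[0,0,0] = 4: (2)·(1)·(2) + (3)·(1)·(0) = 4.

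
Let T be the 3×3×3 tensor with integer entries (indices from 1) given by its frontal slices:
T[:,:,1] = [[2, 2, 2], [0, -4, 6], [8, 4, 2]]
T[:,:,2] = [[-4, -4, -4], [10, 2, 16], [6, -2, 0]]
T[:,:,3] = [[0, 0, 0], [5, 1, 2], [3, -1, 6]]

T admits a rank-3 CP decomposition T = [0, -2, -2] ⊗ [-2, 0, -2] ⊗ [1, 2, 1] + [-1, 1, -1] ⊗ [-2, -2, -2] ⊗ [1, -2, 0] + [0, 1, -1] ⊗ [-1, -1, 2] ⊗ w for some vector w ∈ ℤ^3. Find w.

Subtract the known terms from T to get the rank-1 residual R = [0, 1, -1] ⊗ [-1, -1, 2] ⊗ w, so R[i,j,k] = a[i]·b[j]·w[k]. Pick indices with nonzero a[2]·b[1] = (1)·(-1) = -1. Only the fibre through (2,1,·) is needed: R[2,1,:] = T[2,1,:] − Σₗ aₗ[2]bₗ[1]cₗ = [0, 10, 5] − (-2)·(-2)·[1, 2, 1] − (1)·(-2)·[1, -2, 0] = [-2, -2, 1]. Then w[k] = R[2,1,k] / -1 for each k, giving w = [-2, -2, 1] / -1 = [2, 2, -1].

w = [2, 2, -1]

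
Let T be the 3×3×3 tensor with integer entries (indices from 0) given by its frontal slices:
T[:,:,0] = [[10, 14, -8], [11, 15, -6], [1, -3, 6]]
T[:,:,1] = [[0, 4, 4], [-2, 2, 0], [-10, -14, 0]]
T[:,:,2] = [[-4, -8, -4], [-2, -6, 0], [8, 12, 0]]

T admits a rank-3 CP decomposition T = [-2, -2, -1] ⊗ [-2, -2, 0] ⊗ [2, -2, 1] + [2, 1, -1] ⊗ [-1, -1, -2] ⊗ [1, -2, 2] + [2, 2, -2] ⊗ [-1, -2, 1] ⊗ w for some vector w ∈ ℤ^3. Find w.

Subtract the known terms from T to get the rank-1 residual R = [2, 2, -2] ⊗ [-1, -2, 1] ⊗ w, so R[i,j,k] = a[i]·b[j]·w[k]. Pick indices with nonzero a[0]·b[0] = (2)·(-1) = -2. Only the fibre through (0,0,·) is needed: R[0,0,:] = T[0,0,:] − Σₗ aₗ[0]bₗ[0]cₗ = [10, 0, -4] − (-2)·(-2)·[2, -2, 1] − (2)·(-1)·[1, -2, 2] = [4, 4, -4]. Then w[k] = R[0,0,k] / -2 for each k, giving w = [4, 4, -4] / -2 = [-2, -2, 2].

w = [-2, -2, 2]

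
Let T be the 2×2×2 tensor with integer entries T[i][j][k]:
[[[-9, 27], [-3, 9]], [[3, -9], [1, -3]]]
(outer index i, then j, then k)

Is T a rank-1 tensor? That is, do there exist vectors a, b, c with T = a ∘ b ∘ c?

If T = a ∘ b ∘ c then every fibre of T is a multiple of the corresponding factor, so read the factors off the fibres through the nonzero entry T[0,0,0] = -9.
The mode-1 fibre T[:,0,0] = [-9, 3] gives a = (3, -1) (primitive direction); the mode-2 fibre T[0,:,0] = [-9, -3] gives b = (3, 1); then c[k] = T[0,0,k] / (a[0]·b[0]) = [-9, 27] / 9 = (-1, 3).
Expanding (3, -1) ∘ (3, 1) ∘ (-1, 3) reproduces all 8 entries of T, so T = (3, -1) ∘ (3, 1) ∘ (-1, 3) and rank(T) ≤ 1.
Equivalently every frontal slice T[:,:,k] is c[k] times the rank-1 matrix (3, -1) ∘ (3, 1). So T has rank 1 (it is nonzero).

Yes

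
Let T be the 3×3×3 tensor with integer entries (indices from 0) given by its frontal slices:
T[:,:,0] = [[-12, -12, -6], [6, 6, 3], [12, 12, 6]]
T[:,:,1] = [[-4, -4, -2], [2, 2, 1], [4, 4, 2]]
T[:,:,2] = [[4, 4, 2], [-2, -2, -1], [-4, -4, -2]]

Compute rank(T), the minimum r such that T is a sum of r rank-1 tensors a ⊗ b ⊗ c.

1

Lower bound: T ≠ 0 (e.g. T[0,0,0] = -12), so rank(T) ≥ 1.
Upper bound: if T = a ⊗ b ⊗ c then every fibre of T is a multiple of the corresponding factor, so read the factors off the fibres through the nonzero entry T[0,0,0] = -12.
The mode-1 fibre T[:,0,0] = [-12, 6, 12] gives a = [2, -1, -2] (primitive direction); the mode-2 fibre T[0,:,0] = [-12, -12, -6] gives b = [2, 2, 1]; then c[k] = T[0,0,k] / (a[0]·b[0]) = [-12, -4, 4] / 4 = [-3, -1, 1].
Expanding [2, -1, -2] ⊗ [2, 2, 1] ⊗ [-3, -1, 1] reproduces all 27 entries of T, so T = [2, -1, -2] ⊗ [2, 2, 1] ⊗ [-3, -1, 1] and rank(T) ≤ 1.
These bounds meet, so rank(T) = 1.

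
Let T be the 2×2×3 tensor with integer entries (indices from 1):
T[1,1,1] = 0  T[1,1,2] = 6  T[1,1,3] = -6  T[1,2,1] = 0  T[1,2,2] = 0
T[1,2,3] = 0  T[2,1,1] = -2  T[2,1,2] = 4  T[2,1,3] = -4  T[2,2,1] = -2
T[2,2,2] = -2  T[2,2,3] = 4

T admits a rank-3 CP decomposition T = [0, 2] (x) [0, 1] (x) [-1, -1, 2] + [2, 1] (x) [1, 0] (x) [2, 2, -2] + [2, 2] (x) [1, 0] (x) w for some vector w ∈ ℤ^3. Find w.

w = [-2, 1, -1]

Subtract the known terms from T to get the rank-1 residual R = [2, 2] (x) [1, 0] (x) w, so R[i,j,k] = a[i]·b[j]·w[k]. Pick indices with nonzero a[1]·b[1] = (2)·(1) = 2. Only the fibre through (1,1,·) is needed: R[1,1,:] = T[1,1,:] − Σₗ aₗ[1]bₗ[1]cₗ = [0, 6, -6] − (0)·(0)·[-1, -1, 2] − (2)·(1)·[2, 2, -2] = [-4, 2, -2]. Then w[k] = R[1,1,k] / 2 for each k, giving w = [-4, 2, -2] / 2 = [-2, 1, -1].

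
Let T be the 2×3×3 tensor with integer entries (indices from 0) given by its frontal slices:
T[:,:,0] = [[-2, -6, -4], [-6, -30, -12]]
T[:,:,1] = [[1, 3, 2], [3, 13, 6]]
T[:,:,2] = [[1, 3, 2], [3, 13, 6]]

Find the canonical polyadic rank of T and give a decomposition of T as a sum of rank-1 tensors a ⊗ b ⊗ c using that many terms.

rank(T) = 2

Lower bound: the mode-3 unfolding of T (rows indexed by k, columns by (i,j) = (0,0), (0,1), (0,2), (1,0), (1,1), (1,2)) is [[-2, -6, -4, -6, -30, -12], [1, 3, 2, 3, 13, 6], [1, 3, 2, 3, 13, 6]].
There the 2×2 minor on rows k ∈ {0, 1}, columns (i,j) ∈ {(0,0), (1,1)} is det [[-2, -30], [1, 13]] = 4 ≠ 0, so this unfolding has rank ≥ 2; CP rank is at least every unfolding rank, so rank(T) ≥ 2. (This is only a lower bound: in general the CP rank may exceed every unfolding rank, so we still need to exhibit 2 rank-1 terms summing to T.)
Upper bound — finding two terms. Write S_k = T[:,:,k] for the frontal slices: S₀ = [[-2, -6, -4], [-6, -30, -12]], S₁ = [[1, 3, 2], [3, 13, 6]], S₂ = [[1, 3, 2], [3, 13, 6]].
If T = a₁ ⊗ b₁ ⊗ c₁ + a₂ ⊗ b₂ ⊗ c₂ then each S_k = c₁[k]·a₁b₁ᵀ + c₂[k]·a₂b₂ᵀ. S₀ and S₁ are linearly independent, so a₁b₁ᵀ and a₂b₂ᵀ must span the same plane of matrices: they are the rank-1 matrices of the form x·S₀ + y·S₁.
The 2×2 minor of x·S₀ + y·S₁ on rows {0,1}, columns {0,1} is 24·x² − 20·xy + 4·y² = 4·(3·x − y)(2·x − y), vanishing at (x:y) = (1:3) and (1:2).
M₁ = S₀ + 3·S₁ = [[1, 3, 2], [3, 9, 6]] = [1, 3][1, 3, 2]ᵀ and M₂ = S₀ + 2·S₁ = [[0, 0, 0], [0, -4, 0]] = (-4)·[0, 1][0, 1, 0]ᵀ, so take a₁ = [1, 3], b₁ = [1, 3, 2], a₂ = [0, 1], b₂ = [0, 1, 0].
Each slice is an integer combination of E₁ = a₁b₁ᵀ and E₂ = a₂b₂ᵀ: S₀ = −2·E₁ − 12·E₂, S₁ = E₁ + 4·E₂, S₂ = E₁ + 4·E₂; reading off coefficients, c₁ = [-2, 1, 1] and c₂ = [-12, 4, 4].
Hence T = [1, 3] ⊗ [1, 3, 2] ⊗ [-2, 1, 1] + [0, 1] ⊗ [0, 1, 0] ⊗ [-12, 4, 4], so rank(T) ≤ 2.
These bounds meet, so rank(T) = 2.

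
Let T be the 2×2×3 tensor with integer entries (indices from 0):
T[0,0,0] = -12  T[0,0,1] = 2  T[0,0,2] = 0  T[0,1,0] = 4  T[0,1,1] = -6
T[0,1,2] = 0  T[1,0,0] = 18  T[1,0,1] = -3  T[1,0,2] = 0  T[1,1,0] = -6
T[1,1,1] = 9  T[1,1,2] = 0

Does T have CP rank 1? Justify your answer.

No

The mode-3 unfolding of T (rows indexed by k, columns by (i,j) = (0,0), (0,1), (1,0), (1,1)) is [[-12, 4, 18, -6], [2, -6, -3, 9], [0, 0, 0, 0]].
There the 2×2 minor on rows k ∈ {0, 1}, columns (i,j) ∈ {(0,0), (0,1)} is det [[-12, 4], [2, -6]] = 64 ≠ 0, so this unfolding has rank ≥ 2; CP rank is at least every unfolding rank, so rank(T) ≥ 2.
In particular rank(T) ≥ 2 > 1, so T is not rank-1.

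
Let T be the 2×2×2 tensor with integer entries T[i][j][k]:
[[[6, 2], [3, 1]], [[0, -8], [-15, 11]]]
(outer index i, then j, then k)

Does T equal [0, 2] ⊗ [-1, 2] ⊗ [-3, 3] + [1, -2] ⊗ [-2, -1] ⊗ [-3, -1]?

No

Reconstruct entry (1,0,0) from the claimed factors: Σₗ aₗ[1]bₗ[0]cₗ[0] = (2)·(-1)·(-3) + (-2)·(-2)·(-3) = -6, but T[1,0,0] = 0. The claim is false.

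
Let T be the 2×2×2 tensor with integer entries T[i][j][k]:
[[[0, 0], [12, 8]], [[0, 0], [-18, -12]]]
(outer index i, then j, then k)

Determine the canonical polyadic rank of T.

Lower bound: T ≠ 0 (e.g. T[0,1,0] = 12), so rank(T) ≥ 1.
Upper bound: if T = a ⊗ b ⊗ c then every fibre of T is a multiple of the corresponding factor, so read the factors off the fibres through the nonzero entry T[0,1,0] = 12.
The mode-1 fibre T[:,1,0] = [12, -18] gives a = (2, -3) (primitive direction); the mode-2 fibre T[0,:,0] = [0, 12] gives b = (0, 1); then c[k] = T[0,1,k] / (a[0]·b[1]) = [12, 8] / 2 = (6, 4).
Expanding (2, -3) ⊗ (0, 1) ⊗ (6, 4) reproduces all 8 entries of T, so T = (2, -3) ⊗ (0, 1) ⊗ (6, 4) and rank(T) ≤ 1.
These bounds meet, so rank(T) = 1.
Check entry T[0,0,0] = 0: (2)·(0)·(6) = 0.

1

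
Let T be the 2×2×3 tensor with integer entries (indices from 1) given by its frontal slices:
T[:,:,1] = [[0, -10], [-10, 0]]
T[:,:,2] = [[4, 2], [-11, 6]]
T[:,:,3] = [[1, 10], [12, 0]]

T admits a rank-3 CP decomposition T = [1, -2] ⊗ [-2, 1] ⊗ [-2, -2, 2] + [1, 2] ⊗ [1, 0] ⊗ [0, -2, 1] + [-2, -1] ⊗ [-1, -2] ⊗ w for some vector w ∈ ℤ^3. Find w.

w = [-2, 1, 2]

Subtract the known terms from T to get the rank-1 residual R = [-2, -1] ⊗ [-1, -2] ⊗ w, so R[i,j,k] = a[i]·b[j]·w[k]. Pick indices with nonzero a[1]·b[1] = (-2)·(-1) = 2. Only the fibre through (1,1,·) is needed: R[1,1,:] = T[1,1,:] − Σₗ aₗ[1]bₗ[1]cₗ = [0, 4, 1] − (1)·(-2)·[-2, -2, 2] − (1)·(1)·[0, -2, 1] = [-4, 2, 4]. Then w[k] = R[1,1,k] / 2 for each k, giving w = [-4, 2, 4] / 2 = [-2, 1, 2].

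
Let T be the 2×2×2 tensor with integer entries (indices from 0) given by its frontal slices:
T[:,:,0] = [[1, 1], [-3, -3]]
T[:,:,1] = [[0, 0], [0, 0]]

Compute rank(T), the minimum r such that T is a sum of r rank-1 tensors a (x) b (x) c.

1

Lower bound: T ≠ 0 (e.g. T[0,0,0] = 1), so rank(T) ≥ 1.
Upper bound: if T = a (x) b (x) c then every fibre of T is a multiple of the corresponding factor, so read the factors off the fibres through the nonzero entry T[0,0,0] = 1.
The mode-1 fibre T[:,0,0] = [1, -3] gives a = [1, -3] (primitive direction); the mode-2 fibre T[0,:,0] = [1, 1] gives b = [1, 1]; then c[k] = T[0,0,k] / (a[0]·b[0]) = [1, 0] / 1 = [1, 0].
Expanding [1, -3] (x) [1, 1] (x) [1, 0] reproduces all 8 entries of T, so T = [1, -3] (x) [1, 1] (x) [1, 0] and rank(T) ≤ 1.
These bounds meet, so rank(T) = 1.
Check entry T[0,0,0] = 1: (1)·(1)·(1) = 1.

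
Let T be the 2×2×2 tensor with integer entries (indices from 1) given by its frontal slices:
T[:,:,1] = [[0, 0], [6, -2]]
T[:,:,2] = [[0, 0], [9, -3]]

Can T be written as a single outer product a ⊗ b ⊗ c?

Yes

If T = a ⊗ b ⊗ c then every fibre of T is a multiple of the corresponding factor, so read the factors off the fibres through the nonzero entry T[2,1,1] = 6.
The mode-1 fibre T[:,1,1] = [0, 6] gives a = [0, 1] (primitive direction); the mode-2 fibre T[2,:,1] = [6, -2] gives b = [3, -1]; then c[k] = T[2,1,k] / (a[2]·b[1]) = [6, 9] / 3 = [2, 3].
Expanding [0, 1] ⊗ [3, -1] ⊗ [2, 3] reproduces all 8 entries of T, so T = [0, 1] ⊗ [3, -1] ⊗ [2, 3] and rank(T) ≤ 1.
Equivalently every frontal slice T[:,:,k] is c[k] times the rank-1 matrix [0, 1] ⊗ [3, -1]. So T has rank 1 (it is nonzero).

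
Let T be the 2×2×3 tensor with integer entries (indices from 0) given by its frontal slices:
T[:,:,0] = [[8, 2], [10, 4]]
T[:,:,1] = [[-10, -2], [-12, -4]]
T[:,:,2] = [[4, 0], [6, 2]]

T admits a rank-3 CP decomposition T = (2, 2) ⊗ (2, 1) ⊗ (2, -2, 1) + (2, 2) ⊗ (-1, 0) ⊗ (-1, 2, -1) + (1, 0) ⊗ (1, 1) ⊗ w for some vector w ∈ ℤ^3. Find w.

w = (-2, 2, -2)

Subtract the known terms from T to get the rank-1 residual R = (1, 0) ⊗ (1, 1) ⊗ w, so R[i,j,k] = a[i]·b[j]·w[k]. Pick indices with nonzero a[0]·b[0] = (1)·(1) = 1. Only the fibre through (0,0,·) is needed: R[0,0,:] = T[0,0,:] − Σₗ aₗ[0]bₗ[0]cₗ = [8, -10, 4] − (2)·(2)·(2, -2, 1) − (2)·(-1)·(-1, 2, -1) = [-2, 2, -2]. Then w[k] = R[0,0,k] / 1 for each k, giving w = [-2, 2, -2] / 1 = (-2, 2, -2).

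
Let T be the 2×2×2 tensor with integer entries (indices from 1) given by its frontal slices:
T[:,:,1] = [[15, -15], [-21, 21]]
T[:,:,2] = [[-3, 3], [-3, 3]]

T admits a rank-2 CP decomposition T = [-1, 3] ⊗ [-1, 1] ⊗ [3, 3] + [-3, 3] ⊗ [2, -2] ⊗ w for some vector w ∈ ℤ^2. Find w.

Subtract the known terms from T to get the rank-1 residual R = [-3, 3] ⊗ [2, -2] ⊗ w, so R[i,j,k] = a[i]·b[j]·w[k]. Pick indices with nonzero a[1]·b[1] = (-3)·(2) = -6. Only the fibre through (1,1,·) is needed: R[1,1,:] = T[1,1,:] − Σₗ aₗ[1]bₗ[1]cₗ = [15, -3] − (-1)·(-1)·[3, 3] = [12, -6]. Then w[k] = R[1,1,k] / -6 for each k, giving w = [12, -6] / -6 = [-2, 1].

w = [-2, 1]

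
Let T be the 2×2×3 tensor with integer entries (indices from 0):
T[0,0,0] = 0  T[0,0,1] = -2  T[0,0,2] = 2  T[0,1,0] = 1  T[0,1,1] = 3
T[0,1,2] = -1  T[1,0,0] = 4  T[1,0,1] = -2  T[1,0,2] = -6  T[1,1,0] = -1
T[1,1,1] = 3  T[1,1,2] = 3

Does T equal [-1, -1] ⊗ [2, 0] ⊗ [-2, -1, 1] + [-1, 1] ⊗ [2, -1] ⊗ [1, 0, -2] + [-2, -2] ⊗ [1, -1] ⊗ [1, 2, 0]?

Reconstruct entry (0,1,0) from the claimed factors: Σₗ aₗ[0]bₗ[1]cₗ[0] = (-1)·(0)·(-2) + (-1)·(-1)·(1) + (-2)·(-1)·(1) = 3, but T[0,1,0] = 1. The claim is false.

No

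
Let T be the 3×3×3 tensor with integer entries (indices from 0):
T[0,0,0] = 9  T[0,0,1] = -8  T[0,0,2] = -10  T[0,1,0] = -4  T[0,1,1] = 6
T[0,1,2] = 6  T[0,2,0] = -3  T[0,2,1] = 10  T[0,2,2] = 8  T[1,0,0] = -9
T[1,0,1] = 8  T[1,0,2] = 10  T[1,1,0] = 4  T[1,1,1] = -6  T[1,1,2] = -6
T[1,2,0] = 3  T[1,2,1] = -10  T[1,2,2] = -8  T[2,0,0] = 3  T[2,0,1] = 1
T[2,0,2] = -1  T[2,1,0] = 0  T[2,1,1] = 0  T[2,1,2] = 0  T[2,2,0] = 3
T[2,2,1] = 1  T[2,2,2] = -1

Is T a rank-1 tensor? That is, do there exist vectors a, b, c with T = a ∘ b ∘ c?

The mode-1 unfolding of T (rows indexed by i, columns by (j,k) = (0,0), (0,1), (0,2), (1,0), (1,1), (1,2), (2,0), (2,1), (2,2)) is [[9, -8, -10, -4, 6, 6, -3, 10, 8], [-9, 8, 10, 4, -6, -6, 3, -10, -8], [3, 1, -1, 0, 0, 0, 3, 1, -1]].
There the 2×2 minor on rows i ∈ {0, 2}, columns (j,k) ∈ {(0,0), (0,1)} is det [[9, -8], [3, 1]] = 33 ≠ 0, so this unfolding has rank ≥ 2; CP rank is at least every unfolding rank, so rank(T) ≥ 2.
In particular rank(T) ≥ 2 > 1, so T is not rank-1.

No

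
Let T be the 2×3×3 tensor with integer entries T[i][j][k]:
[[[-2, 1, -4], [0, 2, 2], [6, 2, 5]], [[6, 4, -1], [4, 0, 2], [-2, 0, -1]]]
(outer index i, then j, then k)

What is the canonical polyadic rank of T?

3

Lower bound: the mode-3 unfolding of T (rows indexed by k, columns by (i,j) = (0,0), (0,1), (0,2), (1,0), (1,1), (1,2)) is [[-2, 0, 6, 6, 4, -2], [1, 2, 2, 4, 0, 0], [-4, 2, 5, -1, 2, -1]].
There the 3×3 minor on rows k ∈ {0, 1, 2}, columns (i,j) ∈ {(0,0), (0,1), (0,2)} is det [[-2, 0, 6], [1, 2, 2], [-4, 2, 5]] = 48 ≠ 0, so this unfolding has rank ≥ 3; CP rank is at least every unfolding rank, so rank(T) ≥ 3. (This is only a lower bound: in general the CP rank may exceed every unfolding rank, so we still need to exhibit 3 rank-1 terms summing to T.)
Upper bound: T is a sum of 3 rank-1 terms, T = (1, -1) ⊗ (1, 2, -1) ⊗ (-2, 0, -1) + (1, 0) ⊗ (1, -2, -2) ⊗ (-2, -1, -2) + (1, 2) ⊗ (1, 0, 0) ⊗ (2, 2, -1) (written with every a and b primitive with positive leading entry and the scale carried by c; CP decompositions are not unique, and this one is verified by expanding entrywise), so rank(T) ≤ 3.
These bounds meet, so rank(T) = 3.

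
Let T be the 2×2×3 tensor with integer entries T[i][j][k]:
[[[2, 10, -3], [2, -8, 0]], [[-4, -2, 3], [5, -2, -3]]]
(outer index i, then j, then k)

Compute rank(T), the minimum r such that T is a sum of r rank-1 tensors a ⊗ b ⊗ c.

2

Lower bound: in the mode-2 unfolding of T (rows indexed by j, columns by (i,k)) the 2×2 minor on rows j ∈ {0, 1}, columns (i,k) ∈ {(0,0), (0,1)} is det [[2, 10], [2, -8]] = -36 ≠ 0, so that unfolding has rank ≥ 2 and hence rank(T) ≥ 2 (CP rank is at least every unfolding rank, though it can be larger).
Upper bound: with S_k = T[:,:,k], the two rank-1 terms a₁b₁ᵀ, a₂b₂ᵀ are the rank-1 members of the pencil x·S₀ + y·S₁.
det(x·S₀ + y·S₁) is 18·x² + 18·xy − 36·y² = 18·(x + 2·y)(x − y), vanishing at (x:y) = (2:-1) and (1:1).
M₁ = 2·S₀ − S₁ = [[-6, 12], [-6, 12]] = (-6)·[1, 1][1, -2]ᵀ and M₂ = S₀ + S₁ = [[12, -6], [-6, 3]] = 3·[2, -1][2, -1]ᵀ, so take a₁ = [1, 1], b₁ = [1, -2], a₂ = [2, -1], b₂ = [2, -1].
Each slice is an integer combination of E₁ = a₁b₁ᵀ and E₂ = a₂b₂ᵀ: S₀ = −2·E₁ + E₂, S₁ = 2·E₁ + 2·E₂, S₂ = E₁ − E₂; reading off coefficients, c₁ = [-2, 2, 1] and c₂ = [1, 2, -1].
Hence T = [1, 1] ⊗ [1, -2] ⊗ [-2, 2, 1] + [2, -1] ⊗ [2, -1] ⊗ [1, 2, -1], so rank(T) ≤ 2.
These bounds meet, so rank(T) = 2.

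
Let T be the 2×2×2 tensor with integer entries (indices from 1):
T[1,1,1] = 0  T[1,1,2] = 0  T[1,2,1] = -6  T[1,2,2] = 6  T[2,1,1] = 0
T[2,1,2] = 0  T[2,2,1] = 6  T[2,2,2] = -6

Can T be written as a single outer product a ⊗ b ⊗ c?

If T = a ⊗ b ⊗ c then every fibre of T is a multiple of the corresponding factor, so read the factors off the fibres through the nonzero entry T[1,2,1] = -6.
The mode-1 fibre T[:,2,1] = [-6, 6] gives a = [1, -1] (primitive direction); the mode-2 fibre T[1,:,1] = [0, -6] gives b = [0, 1]; then c[k] = T[1,2,k] / (a[1]·b[2]) = [-6, 6] / 1 = [-6, 6].
Expanding [1, -1] ⊗ [0, 1] ⊗ [-6, 6] reproduces all 8 entries of T, so T = [1, -1] ⊗ [0, 1] ⊗ [-6, 6] and rank(T) ≤ 1.
Equivalently every frontal slice T[:,:,k] is c[k] times the rank-1 matrix [1, -1] ⊗ [0, 1]. So T has rank 1 (it is nonzero).

Yes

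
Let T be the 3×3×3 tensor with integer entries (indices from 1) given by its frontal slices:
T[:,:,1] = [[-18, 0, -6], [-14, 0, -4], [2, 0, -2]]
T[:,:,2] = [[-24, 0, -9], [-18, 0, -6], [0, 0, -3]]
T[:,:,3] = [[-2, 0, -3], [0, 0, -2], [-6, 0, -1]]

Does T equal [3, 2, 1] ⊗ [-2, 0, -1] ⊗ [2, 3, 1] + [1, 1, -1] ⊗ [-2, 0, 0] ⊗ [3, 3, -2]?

Reconstruct entrywise from the claimed factors. For example, T[3,1,3] = -6 and Σₗ aₗ[3]bₗ[1]cₗ[3] = (1)·(-2)·(1) + (-1)·(-2)·(-2) = -6; checking all 27 entries, every one matches. The claim holds.

Yes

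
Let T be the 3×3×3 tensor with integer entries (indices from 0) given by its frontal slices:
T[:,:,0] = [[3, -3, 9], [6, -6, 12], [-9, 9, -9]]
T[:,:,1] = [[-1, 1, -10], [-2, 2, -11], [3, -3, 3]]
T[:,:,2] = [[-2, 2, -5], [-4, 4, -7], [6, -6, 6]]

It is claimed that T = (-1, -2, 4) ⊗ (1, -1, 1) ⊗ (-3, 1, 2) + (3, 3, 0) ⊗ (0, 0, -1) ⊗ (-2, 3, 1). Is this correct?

Reconstruct entry (2,0,0) from the claimed factors: Σₗ aₗ[2]bₗ[0]cₗ[0] = (4)·(1)·(-3) + (0)·(0)·(-2) = -12, but T[2,0,0] = -9. The claim is false.

No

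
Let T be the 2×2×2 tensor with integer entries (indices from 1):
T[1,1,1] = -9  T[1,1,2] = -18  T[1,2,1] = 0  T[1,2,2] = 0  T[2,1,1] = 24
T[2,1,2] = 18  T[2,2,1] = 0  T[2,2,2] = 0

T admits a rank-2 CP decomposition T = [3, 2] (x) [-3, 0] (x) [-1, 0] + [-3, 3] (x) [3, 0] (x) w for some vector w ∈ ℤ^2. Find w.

w = [2, 2]

Subtract the known terms from T to get the rank-1 residual R = [-3, 3] (x) [3, 0] (x) w, so R[i,j,k] = a[i]·b[j]·w[k]. Pick indices with nonzero a[1]·b[1] = (-3)·(3) = -9. Only the fibre through (1,1,·) is needed: R[1,1,:] = T[1,1,:] − Σₗ aₗ[1]bₗ[1]cₗ = [-9, -18] − (3)·(-3)·[-1, 0] = [-18, -18]. Then w[k] = R[1,1,k] / -9 for each k, giving w = [-18, -18] / -9 = [2, 2].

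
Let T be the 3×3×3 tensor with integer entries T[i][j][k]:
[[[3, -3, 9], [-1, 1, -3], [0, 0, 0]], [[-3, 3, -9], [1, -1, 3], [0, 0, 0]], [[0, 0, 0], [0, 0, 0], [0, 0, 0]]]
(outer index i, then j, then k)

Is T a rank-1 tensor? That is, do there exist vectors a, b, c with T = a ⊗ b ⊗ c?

Yes

If T = a ⊗ b ⊗ c then every fibre of T is a multiple of the corresponding factor, so read the factors off the fibres through the nonzero entry T[0,0,0] = 3.
The mode-1 fibre T[:,0,0] = [3, -3, 0] gives a = [1, -1, 0] (primitive direction); the mode-2 fibre T[0,:,0] = [3, -1, 0] gives b = [3, -1, 0]; then c[k] = T[0,0,k] / (a[0]·b[0]) = [3, -3, 9] / 3 = [1, -1, 3].
Expanding [1, -1, 0] ⊗ [3, -1, 0] ⊗ [1, -1, 3] reproduces all 27 entries of T, so T = [1, -1, 0] ⊗ [3, -1, 0] ⊗ [1, -1, 3] and rank(T) ≤ 1.
Equivalently every frontal slice T[:,:,k] is c[k] times the rank-1 matrix [1, -1, 0] ⊗ [3, -1, 0]. So T has rank 1 (it is nonzero).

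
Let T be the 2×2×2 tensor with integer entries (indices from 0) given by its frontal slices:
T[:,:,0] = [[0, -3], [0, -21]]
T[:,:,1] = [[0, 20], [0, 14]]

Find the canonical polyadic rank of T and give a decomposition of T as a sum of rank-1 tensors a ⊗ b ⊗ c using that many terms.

Lower bound: the mode-1 unfolding of T (rows indexed by i, columns by (j,k) = (0,0), (0,1), (1,0), (1,1)) is [[0, 0, -3, 20], [0, 0, -21, 14]].
There the 2×2 minor on rows i ∈ {0, 1}, columns (j,k) ∈ {(1,0), (1,1)} is det [[-3, 20], [-21, 14]] = 378 ≠ 0, so this unfolding has rank ≥ 2; CP rank is at least every unfolding rank, so rank(T) ≥ 2. (Unfolding ranks only ever bound the CP rank from below — rank(T) can be strictly larger than all of them — so the matching upper bound has to come from an explicit 2-term decomposition.)
Upper bound — finding two terms. Every mode-2 slice of T is a multiple of one matrix: T[:,j,:] = b[j]·M with b = [0, 1] and M = [[-3, 20], [-21, 14]] (rows indexed by i, columns by k). So it suffices to write M as a sum of two rank-1 matrices.
Splitting M by its rows (i = 0, 1), M = [1, 0][-3, 20]ᵀ + [0, 1][-21, 14]ᵀ.
Hence T = [1, 0] ⊗ [0, 1] ⊗ [-3, 20] + [0, 1] ⊗ [0, 1] ⊗ [-21, 14], so rank(T) ≤ 2.
These bounds meet, so rank(T) = 2.
Check entry T[1,1,0] = -21: (0)·(1)·(-3) + (1)·(1)·(-21) = -21.

rank(T) = 2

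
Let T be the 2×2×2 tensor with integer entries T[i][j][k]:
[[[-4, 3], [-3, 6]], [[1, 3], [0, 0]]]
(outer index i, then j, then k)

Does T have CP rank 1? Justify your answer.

The mode-2 unfolding of T (rows indexed by j, columns by (i,k) = (0,0), (0,1), (1,0), (1,1)) is [[-4, 3, 1, 3], [-3, 6, 0, 0]].
There the 2×2 minor on rows j ∈ {0, 1}, columns (i,k) ∈ {(0,0), (0,1)} is det [[-4, 3], [-3, 6]] = -15 ≠ 0, so this unfolding has rank ≥ 2; CP rank is at least every unfolding rank, so rank(T) ≥ 2.
In particular rank(T) ≥ 2 > 1, so T is not rank-1.

No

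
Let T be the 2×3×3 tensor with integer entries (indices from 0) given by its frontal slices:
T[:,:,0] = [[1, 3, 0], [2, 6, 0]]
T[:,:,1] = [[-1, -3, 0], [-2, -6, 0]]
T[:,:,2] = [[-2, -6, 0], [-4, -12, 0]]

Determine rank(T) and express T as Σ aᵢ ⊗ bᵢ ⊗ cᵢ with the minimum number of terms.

Lower bound: T ≠ 0 (e.g. T[0,0,0] = 1), so rank(T) ≥ 1.
Upper bound: if T = a ⊗ b ⊗ c then every fibre of T is a multiple of the corresponding factor, so read the factors off the fibres through the nonzero entry T[0,0,0] = 1.
The mode-1 fibre T[:,0,0] = [1, 2] gives a = [1, 2] (primitive direction); the mode-2 fibre T[0,:,0] = [1, 3, 0] gives b = [1, 3, 0]; then c[k] = T[0,0,k] / (a[0]·b[0]) = [1, -1, -2] / 1 = [1, -1, -2].
Expanding [1, 2] ⊗ [1, 3, 0] ⊗ [1, -1, -2] reproduces all 18 entries of T, so T = [1, 2] ⊗ [1, 3, 0] ⊗ [1, -1, -2] and rank(T) ≤ 1.
These bounds meet, so rank(T) = 1.
Check entry T[1,1,1] = -6: (2)·(3)·(-1) = -6.

rank(T) = 1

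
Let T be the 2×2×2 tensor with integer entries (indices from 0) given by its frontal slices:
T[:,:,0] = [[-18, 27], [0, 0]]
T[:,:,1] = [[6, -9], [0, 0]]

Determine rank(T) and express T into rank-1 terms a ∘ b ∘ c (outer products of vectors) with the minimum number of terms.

rank(T) = 1

Lower bound: T ≠ 0 (e.g. T[0,0,0] = -18), so rank(T) ≥ 1.
Upper bound: if T = a ∘ b ∘ c then every fibre of T is a multiple of the corresponding factor, so read the factors off the fibres through the nonzero entry T[0,0,0] = -18.
The mode-1 fibre T[:,0,0] = [-18, 0] gives a = [1, 0] (primitive direction); the mode-2 fibre T[0,:,0] = [-18, 27] gives b = [2, -3]; then c[k] = T[0,0,k] / (a[0]·b[0]) = [-18, 6] / 2 = [-9, 3].
Expanding [1, 0] ∘ [2, -3] ∘ [-9, 3] reproduces all 8 entries of T, so T = [1, 0] ∘ [2, -3] ∘ [-9, 3] and rank(T) ≤ 1.
These bounds meet, so rank(T) = 1.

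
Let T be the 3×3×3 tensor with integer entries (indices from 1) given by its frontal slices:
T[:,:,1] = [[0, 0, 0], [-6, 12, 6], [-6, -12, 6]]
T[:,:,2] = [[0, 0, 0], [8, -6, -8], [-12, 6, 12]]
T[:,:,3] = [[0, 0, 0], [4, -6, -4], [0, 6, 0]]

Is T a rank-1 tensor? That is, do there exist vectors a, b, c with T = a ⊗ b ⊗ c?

The mode-2 unfolding of T (rows indexed by j, columns by (i,k) = (1,1), (1,2), (1,3), (2,1), (2,2), (2,3), (3,1), (3,2), (3,3)) is [[0, 0, 0, -6, 8, 4, -6, -12, 0], [0, 0, 0, 12, -6, -6, -12, 6, 6], [0, 0, 0, 6, -8, -4, 6, 12, 0]].
There the 2×2 minor on rows j ∈ {1, 2}, columns (i,k) ∈ {(2,1), (2,2)} is det [[-6, 8], [12, -6]] = -60 ≠ 0, so this unfolding has rank ≥ 2; CP rank is at least every unfolding rank, so rank(T) ≥ 2.
In particular rank(T) ≥ 2 > 1, so T is not rank-1.

No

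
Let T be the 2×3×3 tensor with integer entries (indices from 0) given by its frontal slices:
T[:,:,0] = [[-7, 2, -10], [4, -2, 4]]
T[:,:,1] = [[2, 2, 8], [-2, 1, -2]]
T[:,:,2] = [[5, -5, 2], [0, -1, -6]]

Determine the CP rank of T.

Lower bound: the mode-2 unfolding of T (rows indexed by j, columns by (i,k) = (0,0), (0,1), (0,2), (1,0), (1,1), (1,2)) is [[-7, 2, 5, 4, -2, 0], [2, 2, -5, -2, 1, -1], [-10, 8, 2, 4, -2, -6]].
There the 3×3 minor on rows j ∈ {0, 1, 2}, columns (i,k) ∈ {(0,0), (0,1), (0,2)} is det [[-7, 2, 5], [2, 2, -5], [-10, 8, 2]] = -36 ≠ 0, so this unfolding has rank ≥ 3; CP rank is at least every unfolding rank, so rank(T) ≥ 3. (Flattening ranks never certify an upper bound on CP rank; for that we must actually write T with 3 rank-1 terms.)
Upper bound: T is a sum of 3 rank-1 terms, T = [1, -2] ⊗ [1, -1, -2] ⊗ [0, 0, -1] + [1, 0] ⊗ [1, -2, -2] ⊗ [1, -2, 2] + [2, -1] ⊗ [2, -1, 2] ⊗ [-2, 1, 1] (one valid choice — decompositions are not unique — normalised so each a, b is primitive with positive first nonzero entry; check it by expanding all entries), so rank(T) ≤ 3.
These bounds meet, so rank(T) = 3.

3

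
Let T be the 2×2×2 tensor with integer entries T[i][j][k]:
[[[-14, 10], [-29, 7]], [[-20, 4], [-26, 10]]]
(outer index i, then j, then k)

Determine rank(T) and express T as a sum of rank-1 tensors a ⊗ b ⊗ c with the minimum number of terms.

Lower bound: the mode-1 unfolding of T (rows indexed by i, columns by (j,k) = (0,0), (0,1), (1,0), (1,1)) is [[-14, 10, -29, 7], [-20, 4, -26, 10]].
There the 2×2 minor on rows i ∈ {0, 1}, columns (j,k) ∈ {(0,0), (0,1)} is det [[-14, 10], [-20, 4]] = 144 ≠ 0, so this unfolding has rank ≥ 2; CP rank is at least every unfolding rank, so rank(T) ≥ 2. (This is only a lower bound: in general the CP rank may exceed every unfolding rank, so we still need to exhibit 2 rank-1 terms summing to T.)
Upper bound — finding two terms. Write S_k = T[:,:,k] for the frontal slices: S₀ = [[-14, -29], [-20, -26]], S₁ = [[10, 7], [4, 10]].
If T = a₁ ⊗ b₁ ⊗ c₁ + a₂ ⊗ b₂ ⊗ c₂ then each S_k = c₁[k]·a₁b₁ᵀ + c₂[k]·a₂b₂ᵀ. S₀ and S₁ are linearly independent, so a₁b₁ᵀ and a₂b₂ᵀ must span the same plane of matrices: they are the rank-1 matrices of the form x·S₀ + y·S₁.
det(x·S₀ + y·S₁) is −216·x² − 144·xy + 72·y² = (-72)·(3·x − y)(x + y), vanishing at (x:y) = (1:3) and (1:-1).
M₁ = S₀ + 3·S₁ = [[16, -8], [-8, 4]] = 4·(2, -1)(2, -1)ᵀ and M₂ = S₀ − S₁ = [[-24, -36], [-24, -36]] = (-12)·(1, 1)(2, 3)ᵀ, so take a₁ = (2, -1), b₁ = (2, -1), a₂ = (1, 1), b₂ = (2, 3).
Each slice is an integer combination of E₁ = a₁b₁ᵀ and E₂ = a₂b₂ᵀ: S₀ = E₁ − 9·E₂, S₁ = E₁ + 3·E₂; reading off coefficients, c₁ = (1, 1) and c₂ = (-9, 3).
Hence T = (2, -1) ⊗ (2, -1) ⊗ (1, 1) + (1, 1) ⊗ (2, 3) ⊗ (-9, 3), so rank(T) ≤ 2.
These bounds meet, so rank(T) = 2.
Check entry T[1,1,0] = -26: (-1)·(-1)·(1) + (1)·(3)·(-9) = -26.

rank(T) = 2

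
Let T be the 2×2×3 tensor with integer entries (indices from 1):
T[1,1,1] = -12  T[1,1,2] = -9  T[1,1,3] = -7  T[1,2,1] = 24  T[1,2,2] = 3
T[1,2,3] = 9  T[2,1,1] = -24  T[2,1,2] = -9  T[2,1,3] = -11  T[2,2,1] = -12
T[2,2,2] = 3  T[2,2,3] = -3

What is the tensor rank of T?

Lower bound: the mode-2 unfolding of T (rows indexed by j, columns by (i,k) = (1,1), (1,2), (1,3), (2,1), (2,2), (2,3)) is [[-12, -9, -7, -24, -9, -11], [24, 3, 9, -12, 3, -3]].
There the 2×2 minor on rows j ∈ {1, 2}, columns (i,k) ∈ {(1,1), (1,2)} is det [[-12, -9], [24, 3]] = 180 ≠ 0, so this unfolding has rank ≥ 2; CP rank is at least every unfolding rank, so rank(T) ≥ 2. (Flattening ranks never certify an upper bound on CP rank; for that we must actually write T with 2 rank-1 terms.)
Upper bound — finding two terms. Write S_k = T[:,:,k] for the frontal slices: S₁ = [[-12, 24], [-24, -12]], S₂ = [[-9, 3], [-9, 3]], S₃ = [[-7, 9], [-11, -3]].
If T = a₁ (x) b₁ (x) c₁ + a₂ (x) b₂ (x) c₂ then each S_k = c₁[k]·a₁b₁ᵀ + c₂[k]·a₂b₂ᵀ. S₁ and S₂ are linearly independent, so a₁b₁ᵀ and a₂b₂ᵀ must span the same plane of matrices: they are the rank-1 matrices of the form x·S₁ + y·S₂.
det(x·S₁ + y·S₂) is 720·x² + 360·xy = 360·(2·x + y)(x), vanishing at (x:y) = (1:-2) and (0:1).
M₁ = S₁ − 2·S₂ = [[6, 18], [-6, -18]] = 6·(1, -1)(1, 3)ᵀ and M₂ = S₂ = [[-9, 3], [-9, 3]] = (-3)·(1, 1)(3, -1)ᵀ, so take a₁ = (1, -1), b₁ = (1, 3), a₂ = (1, 1), b₂ = (3, -1).
Each slice is an integer combination of E₁ = a₁b₁ᵀ and E₂ = a₂b₂ᵀ: S₁ = 6·E₁ − 6·E₂, S₂ = −3·E₂, S₃ = 2·E₁ − 3·E₂; reading off coefficients, c₁ = (6, 0, 2) and c₂ = (-6, -3, -3).
Hence T = (1, -1) (x) (1, 3) (x) (6, 0, 2) + (1, 1) (x) (3, -1) (x) (-6, -3, -3), so rank(T) ≤ 2.
These bounds meet, so rank(T) = 2.

2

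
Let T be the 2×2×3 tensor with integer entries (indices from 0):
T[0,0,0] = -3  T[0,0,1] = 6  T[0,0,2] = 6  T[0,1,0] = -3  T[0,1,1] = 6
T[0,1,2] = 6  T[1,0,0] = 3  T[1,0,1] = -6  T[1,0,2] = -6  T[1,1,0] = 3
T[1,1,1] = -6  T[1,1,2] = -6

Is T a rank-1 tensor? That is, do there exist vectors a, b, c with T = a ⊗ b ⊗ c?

Yes

If T = a ⊗ b ⊗ c then every fibre of T is a multiple of the corresponding factor, so read the factors off the fibres through the nonzero entry T[0,0,0] = -3.
The mode-1 fibre T[:,0,0] = [-3, 3] gives a = [1, -1] (primitive direction); the mode-2 fibre T[0,:,0] = [-3, -3] gives b = [1, 1]; then c[k] = T[0,0,k] / (a[0]·b[0]) = [-3, 6, 6] / 1 = [-3, 6, 6].
Expanding [1, -1] ⊗ [1, 1] ⊗ [-3, 6, 6] reproduces all 12 entries of T, so T = [1, -1] ⊗ [1, 1] ⊗ [-3, 6, 6] and rank(T) ≤ 1.
Equivalently every frontal slice T[:,:,k] is c[k] times the rank-1 matrix [1, -1] ⊗ [1, 1]. So T has rank 1 (it is nonzero).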